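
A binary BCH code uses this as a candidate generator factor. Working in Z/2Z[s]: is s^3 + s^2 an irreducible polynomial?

No

Write m(s) = s^3 + s^2.
Check for roots in Z/2Z: m(0) = 0 → root; m(1) = 0 → root.
m(0) = 0, so (s) divides m(s); m is reducible.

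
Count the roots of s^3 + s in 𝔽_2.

Write P(s) = s^3 + s.
Evaluate at each of the 2 elements of 𝔽_2:
P(0) = 0 → root; P(1) = 0 → root.
Roots: {0, 1}.

2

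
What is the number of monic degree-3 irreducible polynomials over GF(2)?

2

The number of monic irreducibles of degree 3 over GF(2) is (1/3)·Σ_{d∣3} μ(3/d) 2^d.
Divisors of 3: 1, 3; μ(3/d) for each: -1, 1.
Σ = − 2^1 + 2^3 = 6.
N = 6/3 = 2.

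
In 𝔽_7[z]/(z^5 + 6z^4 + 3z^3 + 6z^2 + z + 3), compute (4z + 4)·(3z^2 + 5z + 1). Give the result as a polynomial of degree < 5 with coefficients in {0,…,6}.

Multiply in 𝔽_7[z]: (4z + 4)·(3z^2 + 5z + 1) = 5z^3 + 4z^2 + 3z + 4.
Reduced: 5z^3 + 4z^2 + 3z + 4.

5z^3 + 4z^2 + 3z + 4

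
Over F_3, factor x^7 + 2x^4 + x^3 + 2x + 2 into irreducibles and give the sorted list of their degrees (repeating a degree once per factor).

1, 3, 3

Write f(x) = x^7 + 2x^4 + x^3 + 2x + 2.
Roots in F_3: f(0) = 2; f(1) = 2; f(2) = 0 → root.
Linear factors from roots: (x + 1).
Complete factorization: f(x) = (x + 1)·(x^3 + 2x + 1)·(x^3 + 2x^2 + 2x + 2).
Factor degrees with multiplicity: 1 + 3 + 3 = 7.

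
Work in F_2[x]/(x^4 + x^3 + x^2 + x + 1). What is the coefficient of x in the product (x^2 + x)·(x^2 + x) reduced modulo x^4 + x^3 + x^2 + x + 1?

Multiply in F_2[x]: (x^2 + x)·(x^2 + x) = x^4 + x^2.
Reduce using x^4 ≡ x^3 + x^2 + x + 1 (mod x^4 + x^3 + x^2 + x + 1).
Reduced: x^3 + x + 1.

1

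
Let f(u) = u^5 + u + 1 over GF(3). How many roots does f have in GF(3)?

1

Evaluate at each of the 3 elements of GF(3):
f(0) = 1; f(1) = 0 → root; f(2) = 2.
Roots: {1}.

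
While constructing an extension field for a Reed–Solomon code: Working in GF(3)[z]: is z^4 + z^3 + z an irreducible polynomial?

Write g(z) = z^4 + z^3 + z.
Check for roots in GF(3): g(0) = 0 → root; g(1) = 0 → root; g(2) = 2.
g(0) = 0, so (z) divides g(z); g is reducible.

No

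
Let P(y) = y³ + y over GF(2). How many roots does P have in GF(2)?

Evaluate at each of the 2 elements of GF(2):
P(0) = 0 → root; P(1) = 0 → root.
Roots: {0, 1}.

2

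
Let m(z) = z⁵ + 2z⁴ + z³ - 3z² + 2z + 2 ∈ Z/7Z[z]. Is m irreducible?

Check for roots in Z/7Z: m(0) = 2; m(1) = 5; m(2) = 3; m(3) = 0 → root; m(4) = 1; m(5) = 6; m(6) = 4.
m(3) = 0, so (z − 3) divides m(z); m is reducible.

No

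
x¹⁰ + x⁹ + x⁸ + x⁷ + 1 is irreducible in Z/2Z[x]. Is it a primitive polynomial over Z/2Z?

Write f(x) = x¹⁰ + x⁹ + x⁸ + x⁷ + 1.
|GF(2^10)^×| = 2^10 − 1 = 1023. Prime factorization: 1023 = 3·11·31.
f is primitive ⇔ x has order 1023 in GF(2)[x]/(f), i.e. x^(1023/q) ≠ 1 for each prime q | 1023.
x^(341) mod f = 1
x^(93) mod f = x⁹ + x⁶ + x.
x^(33) mod f = x⁶ + x⁵ + x³ + x + 1.
Since x^(341) = 1, the order of x divides 341 < 1023; not primitive.

No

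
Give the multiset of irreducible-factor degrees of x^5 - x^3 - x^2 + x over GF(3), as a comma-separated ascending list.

Write h(x) = x^5 - x^3 - x^2 + x.
Roots in GF(3): h(0) = 0 → root; h(1) = 0 → root; h(2) = 1.
Linear factors from roots: (x), (x - 1).
Complete factorization: h(x) = (x)·(x - 1)·(x^3 + x^2 - 1).
Factor degrees with multiplicity: 1 + 1 + 3 = 5.

1, 1, 3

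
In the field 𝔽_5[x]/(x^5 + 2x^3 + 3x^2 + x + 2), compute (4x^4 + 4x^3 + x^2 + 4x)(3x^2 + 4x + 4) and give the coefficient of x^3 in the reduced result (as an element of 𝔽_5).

0

Multiply in 𝔽_5[x]: (4x^4 + 4x^3 + x^2 + 4x)·(3x^2 + 4x + 4) = 2x^6 + 3x^5 + 2x^3 + x.
Reduce using x^5 ≡ 3x^3 + 2x^2 + 4x + 3 (mod x^5 + 2x^3 + 3x^2 + x + 2).
Reduced: x^4 + 4x^2 + 4x + 4.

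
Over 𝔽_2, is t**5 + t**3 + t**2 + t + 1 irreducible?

Write g(t) = t**5 + t**3 + t**2 + t + 1.
Check for roots in 𝔽_2: g(0) = 1; g(1) = 1.
No roots, so no linear factors.
Monic irreducibles of degree 2 over GF(2): t**2 + t + 1.
None of them divide g (all give nonzero remainder).
No irreducible factor of degree ≤ 2 exists, so g is irreducible over GF(2).

Yes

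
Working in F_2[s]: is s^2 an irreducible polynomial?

Write g(s) = s^2.
Check for roots in F_2: g(0) = 0 → root; g(1) = 1.
g(0) = 0, so (s) divides g(s); g is reducible.

No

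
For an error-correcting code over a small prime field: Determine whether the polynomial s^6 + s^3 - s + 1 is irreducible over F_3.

Yes

Write P(s) = s^6 + s^3 - s + 1.
Check for roots in F_3: P(0) = 1; P(1) = 2; P(2) = 2.
No roots, so no linear factors.
Monic irreducibles of degree 2 over GF(3): s^2 + 1, s^2 + s - 1, s^2 - s - 1.
None of them divide P (all give nonzero remainder).
Degree-3 irreducible divisors: test the 8 monic irreducibles of degree 3 over GF(3).
None of them divide P (all give nonzero remainder).
No irreducible factor of degree ≤ 3 exists, so P is irreducible over GF(3).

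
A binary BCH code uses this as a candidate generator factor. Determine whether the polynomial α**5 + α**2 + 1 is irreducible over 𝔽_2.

Yes

Write h(α) = α**5 + α**2 + 1.
Check for roots in 𝔽_2: h(0) = 1; h(1) = 1.
No roots, so no linear factors.
Monic irreducibles of degree 2 over GF(2): α**2 + α + 1.
None of them divide h (all give nonzero remainder).
No irreducible factor of degree ≤ 2 exists, so h is irreducible over GF(2).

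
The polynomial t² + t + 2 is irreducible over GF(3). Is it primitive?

Yes

Write f(t) = t² + t + 2.
|GF(3^2)^×| = 3^2 − 1 = 8. Prime factorization: 8 = 2^3.
f is primitive ⇔ t has order 8 in GF(3)[t]/(f), i.e. t^(8/q) ≠ 1 for each prime q | 8.
t^(4) mod f = 2.
None equal 1, so t has full order 8; f is primitive.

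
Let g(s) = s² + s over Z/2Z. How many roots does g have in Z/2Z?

Evaluate at each of the 2 elements of Z/2Z:
g(0) = 0 → root; g(1) = 0 → root.
Roots: {0, 1}.

2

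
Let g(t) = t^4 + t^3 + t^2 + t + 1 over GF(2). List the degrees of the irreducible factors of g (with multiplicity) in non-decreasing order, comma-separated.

Roots in GF(2): g(0) = 1; g(1) = 1.
Complete factorization: g(t) = (t^4 + t^3 + t^2 + t + 1).
Factor degrees with multiplicity: 4 = 4.

4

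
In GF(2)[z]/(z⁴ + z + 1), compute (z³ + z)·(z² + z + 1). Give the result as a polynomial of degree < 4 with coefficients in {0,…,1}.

Multiply in GF(2)[z]: (z³ + z)·(z² + z + 1) = z⁵ + z⁴ + z² + z.
Reduce using z⁴ ≡ z + 1 (mod z⁴ + z + 1).
Reduced: z + 1.

z + 1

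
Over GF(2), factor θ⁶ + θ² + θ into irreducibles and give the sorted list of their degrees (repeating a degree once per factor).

1, 2, 3

Write f(θ) = θ⁶ + θ² + θ.
Roots in GF(2): f(0) = 0 → root; f(1) = 1.
Linear factors from roots: (θ).
Complete factorization: f(θ) = (θ)·(θ² + θ + 1)·(θ³ + θ² + 1).
Factor degrees with multiplicity: 1 + 2 + 3 = 6.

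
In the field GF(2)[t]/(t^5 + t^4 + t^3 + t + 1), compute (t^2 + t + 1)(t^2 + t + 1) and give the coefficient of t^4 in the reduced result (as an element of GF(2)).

Multiply in GF(2)[t]: (t^2 + t + 1)·(t^2 + t + 1) = t^4 + t^2 + 1.
Reduced: t^4 + t^2 + 1.

1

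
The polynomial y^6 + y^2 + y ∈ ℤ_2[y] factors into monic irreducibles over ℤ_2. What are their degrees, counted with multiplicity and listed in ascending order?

1, 2, 3

Write h(y) = y^6 + y^2 + y.
Roots in ℤ_2: h(0) = 0 → root; h(1) = 1.
Linear factors from roots: (y).
Complete factorization: h(y) = (y)·(y^2 + y + 1)·(y^3 + y^2 + 1).
Factor degrees with multiplicity: 1 + 2 + 3 = 6.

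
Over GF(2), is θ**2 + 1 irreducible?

No

Write f(θ) = θ**2 + 1.
Check for roots in GF(2): f(0) = 1; f(1) = 0 → root.
f(1) = 0, so (θ − 1) divides f(θ); f is reducible.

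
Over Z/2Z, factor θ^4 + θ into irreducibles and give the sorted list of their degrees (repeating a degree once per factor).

1, 1, 2

Write g(θ) = θ^4 + θ.
Roots in Z/2Z: g(0) = 0 → root; g(1) = 0 → root.
Linear factors from roots: (θ), (θ + 1).
Complete factorization: g(θ) = (θ)·(θ + 1)·(θ^2 + θ + 1).
Factor degrees with multiplicity: 1 + 1 + 2 = 4.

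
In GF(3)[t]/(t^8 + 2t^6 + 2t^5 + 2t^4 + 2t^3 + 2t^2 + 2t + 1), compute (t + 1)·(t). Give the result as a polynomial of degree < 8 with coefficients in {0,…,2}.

Multiply in GF(3)[t]: (t + 1)·(t) = t^2 + t.
Reduced: t^2 + t.

t^2 + t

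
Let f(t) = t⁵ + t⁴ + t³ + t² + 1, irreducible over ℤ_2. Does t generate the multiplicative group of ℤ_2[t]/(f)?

|GF(2^5)^×| = 2^5 − 1 = 31. Prime factorization: 31 = 31.
f is primitive ⇔ t has order 31 in GF(2)[t]/(f), i.e. t^(31/q) ≠ 1 for each prime q | 31.
t^(1) mod f = t.
None equal 1, so t has full order 31; f is primitive.

Yes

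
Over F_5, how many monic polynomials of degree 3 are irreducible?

The number of monic irreducibles of degree 3 over GF(5) is (1/3)·Σ_{d∣3} μ(3/d) 5^d.
Divisors of 3: 1, 3; μ(3/d) for each: -1, 1.
Σ = − 5^1 + 5^3 = 120.
N = 120/3 = 40.

40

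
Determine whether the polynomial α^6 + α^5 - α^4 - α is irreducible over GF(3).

Write f(α) = α^6 + α^5 - α^4 - α.
Check for roots in GF(3): f(0) = 0 → root; f(1) = 0 → root; f(2) = 0 → root.
f(0) = 0, so (α) divides f(α); f is reducible.

No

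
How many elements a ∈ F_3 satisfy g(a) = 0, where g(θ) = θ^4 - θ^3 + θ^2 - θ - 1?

Evaluate at each of the 3 elements of F_3:
g(0) = 2; g(1) = 2; g(2) = 0 → root.
Roots: {2}.

1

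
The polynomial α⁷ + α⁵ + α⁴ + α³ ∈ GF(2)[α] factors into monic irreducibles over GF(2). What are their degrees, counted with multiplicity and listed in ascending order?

1, 1, 1, 1, 3

Write h(α) = α⁷ + α⁵ + α⁴ + α³.
Roots in GF(2): h(0) = 0 → root; h(1) = 0 → root.
Linear factors from roots: (α), (α + 1).
Complete factorization: h(α) = (α + 1)·(α)^3·(α³ + α² + 1).
Factor degrees with multiplicity: 1 + 1 + 1 + 1 + 3 = 7.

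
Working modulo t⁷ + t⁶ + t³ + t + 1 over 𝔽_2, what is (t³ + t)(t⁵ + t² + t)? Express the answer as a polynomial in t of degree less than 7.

Multiply in 𝔽_2[t]: (t³ + t)·(t⁵ + t² + t) = t⁸ + t⁶ + t⁵ + t⁴ + t³ + t².
Reduce using t⁷ ≡ t⁶ + t³ + t + 1 (mod t⁷ + t⁶ + t³ + t + 1).
Reduced: t⁵ + 1.

t^5 + 1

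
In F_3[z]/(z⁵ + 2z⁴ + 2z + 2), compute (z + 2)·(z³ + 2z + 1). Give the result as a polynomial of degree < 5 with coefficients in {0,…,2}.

Multiply in F_3[z]: (z + 2)·(z³ + 2z + 1) = z⁴ + 2z³ + 2z² + 2z + 2.
Reduced: z⁴ + 2z³ + 2z² + 2z + 2.

z^4 + 2z^3 + 2z^2 + 2z + 2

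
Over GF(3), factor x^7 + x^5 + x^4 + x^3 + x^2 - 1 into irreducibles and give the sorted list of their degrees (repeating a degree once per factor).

Write g(x) = x^7 + x^5 + x^4 + x^3 + x^2 - 1.
Roots in GF(3): g(0) = 2; g(1) = 1; g(2) = 1.
Complete factorization: g(x) = (x^7 + x^5 + x^4 + x^3 + x^2 - 1).
Factor degrees with multiplicity: 7 = 7.

7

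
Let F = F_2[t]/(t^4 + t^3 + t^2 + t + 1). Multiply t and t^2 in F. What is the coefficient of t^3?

1

Multiply in F_2[t]: (t)·(t^2) = t^3.
Reduced: t^3.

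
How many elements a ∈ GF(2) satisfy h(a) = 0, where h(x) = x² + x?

Evaluate at each of the 2 elements of GF(2):
h(0) = 0 → root; h(1) = 0 → root.
Roots: {0, 1}.

2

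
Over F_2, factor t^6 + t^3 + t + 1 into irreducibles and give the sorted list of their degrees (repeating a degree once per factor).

Write g(t) = t^6 + t^3 + t + 1.
Roots in F_2: g(0) = 1; g(1) = 0 → root.
Linear factors from roots: (t + 1).
Complete factorization: g(t) = (t + 1)^3·(t^3 + t^2 + 1).
Factor degrees with multiplicity: 1 + 1 + 1 + 3 = 6.

1, 1, 1, 3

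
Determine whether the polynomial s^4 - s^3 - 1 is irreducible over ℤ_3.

Yes

Write m(s) = s^4 - s^3 - 1.
Check for roots in ℤ_3: m(0) = 2; m(1) = 2; m(2) = 1.
No roots, so no linear factors.
Monic irreducibles of degree 2 over GF(3): s^2 + 1, s^2 + s - 1, s^2 - s - 1.
None of them divide m (all give nonzero remainder).
No irreducible factor of degree ≤ 2 exists, so m is irreducible over GF(3).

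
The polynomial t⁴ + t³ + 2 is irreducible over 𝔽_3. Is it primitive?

Write f(t) = t⁴ + t³ + 2.
|GF(3^4)^×| = 3^4 − 1 = 80. Prime factorization: 80 = 2^4·5.
f is primitive ⇔ t has order 80 in GF(3)[t]/(f), i.e. t^(80/q) ≠ 1 for each prime q | 80.
t^(40) mod f = 2.
t^(16) mod f = 2t² + 2t + 2.
None equal 1, so t has full order 80; f is primitive.

Yes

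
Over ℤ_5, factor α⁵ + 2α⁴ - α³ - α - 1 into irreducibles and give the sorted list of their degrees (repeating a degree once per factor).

Write h(α) = α⁵ + 2α⁴ - α³ - α - 1.
Roots in ℤ_5: h(0) = 4; h(1) = 0 → root; h(2) = 3; h(3) = 4; h(4) = 2.
Linear factors from roots: (α - 1).
Complete factorization: h(α) = (α - 1)·(α² + α + 2)·(α² + 2α - 2).
Factor degrees with multiplicity: 1 + 2 + 2 = 5.

1, 2, 2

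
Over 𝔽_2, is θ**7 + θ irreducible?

No

Write m(θ) = θ**7 + θ.
Check for roots in 𝔽_2: m(0) = 0 → root; m(1) = 0 → root.
m(0) = 0, so (θ) divides m(θ); m is reducible.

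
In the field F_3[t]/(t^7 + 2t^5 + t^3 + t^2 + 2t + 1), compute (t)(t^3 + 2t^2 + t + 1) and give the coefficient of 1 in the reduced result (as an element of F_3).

0

Multiply in F_3[t]: (t)·(t^3 + 2t^2 + t + 1) = t^4 + 2t^3 + t^2 + t.
Reduced: t^4 + 2t^3 + t^2 + t.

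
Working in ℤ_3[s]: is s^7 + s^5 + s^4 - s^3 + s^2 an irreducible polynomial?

No

Write h(s) = s^7 + s^5 + s^4 - s^3 + s^2.
Check for roots in ℤ_3: h(0) = 0 → root; h(1) = 0 → root; h(2) = 1.
h(0) = 0, so (s) divides h(s); h is reducible.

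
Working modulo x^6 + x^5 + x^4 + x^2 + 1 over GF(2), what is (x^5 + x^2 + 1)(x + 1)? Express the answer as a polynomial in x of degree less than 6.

x^4 + x^3 + x

Multiply in GF(2)[x]: (x^5 + x^2 + 1)·(x + 1) = x^6 + x^5 + x^3 + x^2 + x + 1.
Reduce using x^6 ≡ x^5 + x^4 + x^2 + 1 (mod x^6 + x^5 + x^4 + x^2 + 1).
Reduced: x^4 + x^3 + x.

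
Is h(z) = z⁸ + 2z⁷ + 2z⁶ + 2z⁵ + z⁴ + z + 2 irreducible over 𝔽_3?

Check for roots in 𝔽_3: h(0) = 2; h(1) = 2; h(2) = 1.
No roots, so no linear factors.
Monic irreducibles of degree 2 over GF(3): z² + 1, z² + z + 2, z² + 2z + 2.
None of them divide h (all give nonzero remainder).
Degree-3 irreducible divisors: test the 8 monic irreducibles of degree 3 over GF(3).
None of them divide h (all give nonzero remainder).
Degree-4 irreducible divisors: test the 18 monic irreducibles of degree 4 over GF(3).
None of them divide h (all give nonzero remainder).
No irreducible factor of degree ≤ 4 exists, so h is irreducible over GF(3).

Yes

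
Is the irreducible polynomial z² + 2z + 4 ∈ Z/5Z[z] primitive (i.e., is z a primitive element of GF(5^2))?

Write f(z) = z² + 2z + 4.
|GF(5^2)^×| = 5^2 − 1 = 24. Prime factorization: 24 = 2^3·3.
f is primitive ⇔ z has order 24 in GF(5)[z]/(f), i.e. z^(24/q) ≠ 1 for each prime q | 24.
z^(12) mod f = 1
z^(8) mod f = 2z + 4.
Since z^(12) = 1, the order of z divides 12 < 24; not primitive.

No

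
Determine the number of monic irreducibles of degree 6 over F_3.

The number of monic irreducibles of degree 6 over GF(3) is (1/6)·Σ_{d∣6} μ(6/d) 3^d.
Divisors of 6: 1, 2, 3, 6; μ(6/d) for each: 1, -1, -1, 1.
Σ = 3^1 − 3^2 − 3^3 + 3^6 = 696.
N = 696/6 = 116.

116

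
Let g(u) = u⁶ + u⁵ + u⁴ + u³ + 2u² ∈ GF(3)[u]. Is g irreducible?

No

Check for roots in GF(3): g(0) = 0 → root; g(1) = 0 → root; g(2) = 2.
g(0) = 0, so (u) divides g(u); g is reducible.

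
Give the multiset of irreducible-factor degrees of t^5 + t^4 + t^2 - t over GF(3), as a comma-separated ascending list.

Write g(t) = t^5 + t^4 + t^2 - t.
Roots in GF(3): g(0) = 0 → root; g(1) = 2; g(2) = 2.
Linear factors from roots: (t).
Complete factorization: g(t) = (t)·(t^2 + 1)·(t^2 + t - 1).
Factor degrees with multiplicity: 1 + 2 + 2 = 5.

1, 2, 2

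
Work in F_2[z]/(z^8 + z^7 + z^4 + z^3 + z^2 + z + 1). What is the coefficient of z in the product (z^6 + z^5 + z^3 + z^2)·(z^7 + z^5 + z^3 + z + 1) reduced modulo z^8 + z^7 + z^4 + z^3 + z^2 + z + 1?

Multiply in F_2[z]: (z^6 + z^5 + z^3 + z^2)·(z^7 + z^5 + z^3 + z + 1) = z^13 + z^12 + z^11 + z^6 + z^4 + z^2.
Reduce using z^8 ≡ z^7 + z^4 + z^3 + z^2 + z + 1 (mod z^8 + z^7 + z^4 + z^3 + z^2 + z + 1).
Reduced: z^7 + z^5 + z^3 + z^2 + z + 1.

1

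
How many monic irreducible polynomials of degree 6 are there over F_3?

Gauss's count: N_{3}(6) = (1/6) Σ_{d|6} μ(6/d)·3^d.
Divisors of 6: 1, 2, 3, 6; μ(6/d) for each: 1, -1, -1, 1.
Σ = 3^1 − 3^2 − 3^3 + 3^6 = 696.
N = 696/6 = 116.

116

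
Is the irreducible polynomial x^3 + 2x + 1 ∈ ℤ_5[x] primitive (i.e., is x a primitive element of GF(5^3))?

Write f(x) = x^3 + 2x + 1.
|GF(5^3)^×| = 5^3 − 1 = 124. Prime factorization: 124 = 2^2·31.
f is primitive ⇔ x has order 124 in GF(5)[x]/(f), i.e. x^(124/q) ≠ 1 for each prime q | 124.
x^(62) mod f = 1
x^(4) mod f = 3x^2 + 4x.
Since x^(62) = 1, the order of x divides 62 < 124; not primitive.

No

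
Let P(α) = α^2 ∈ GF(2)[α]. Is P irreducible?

Check for roots in GF(2): P(0) = 0 → root; P(1) = 1.
P(0) = 0, so (α) divides P(α); P is reducible.

No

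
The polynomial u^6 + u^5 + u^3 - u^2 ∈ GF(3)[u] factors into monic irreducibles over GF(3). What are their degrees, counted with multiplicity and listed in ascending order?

Write f(u) = u^6 + u^5 + u^3 - u^2.
Roots in GF(3): f(0) = 0 → root; f(1) = 2; f(2) = 1.
Linear factors from roots: (u).
Complete factorization: f(u) = (u)^2·(u^2 + 1)·(u^2 + u - 1).
Factor degrees with multiplicity: 1 + 1 + 2 + 2 = 6.

1, 1, 2, 2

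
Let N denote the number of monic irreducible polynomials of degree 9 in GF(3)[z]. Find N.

2184

Gauss's count: N_{3}(9) = (1/9) Σ_{d|9} μ(9/d)·3^d.
Divisors of 9: 1, 3, 9; μ(9/d) for each: 0, -1, 1.
Σ = − 3^3 + 3^9 = 19656.
N = 19656/9 = 2184.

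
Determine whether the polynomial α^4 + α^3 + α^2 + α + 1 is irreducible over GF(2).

Yes

Write g(α) = α^4 + α^3 + α^2 + α + 1.
Check for roots in GF(2): g(0) = 1; g(1) = 1.
No roots, so no linear factors.
Monic irreducibles of degree 2 over GF(2): α^2 + α + 1.
None of them divide g (all give nonzero remainder).
No irreducible factor of degree ≤ 2 exists, so g is irreducible over GF(2).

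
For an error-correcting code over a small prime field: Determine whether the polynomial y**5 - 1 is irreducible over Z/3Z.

No

Write P(y) = y**5 - 1.
Check for roots in Z/3Z: P(0) = 2; P(1) = 0 → root; P(2) = 1.
P(1) = 0, so (y − 1) divides P(y); P is reducible.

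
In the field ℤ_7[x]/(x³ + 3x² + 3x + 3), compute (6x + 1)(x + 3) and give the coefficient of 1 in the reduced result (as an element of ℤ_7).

3

Multiply in ℤ_7[x]: (6x + 1)·(x + 3) = 6x² + 5x + 3.
Reduced: 6x² + 5x + 3.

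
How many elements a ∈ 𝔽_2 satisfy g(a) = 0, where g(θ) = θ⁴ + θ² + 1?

Evaluate at each of the 2 elements of 𝔽_2:
g(0) = 1; g(1) = 1.
No element is a root.

0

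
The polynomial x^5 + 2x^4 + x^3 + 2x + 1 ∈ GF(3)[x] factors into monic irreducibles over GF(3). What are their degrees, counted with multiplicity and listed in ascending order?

Write f(x) = x^5 + 2x^4 + x^3 + 2x + 1.
Roots in GF(3): f(0) = 1; f(1) = 1; f(2) = 2.
Complete factorization: f(x) = (x^2 + 2x + 2)·(x^3 + 2x + 2).
Factor degrees with multiplicity: 2 + 3 = 5.

2, 3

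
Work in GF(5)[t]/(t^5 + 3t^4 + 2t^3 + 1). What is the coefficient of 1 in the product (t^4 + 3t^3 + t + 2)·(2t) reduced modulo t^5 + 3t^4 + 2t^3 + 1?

Multiply in GF(5)[t]: (t^4 + 3t^3 + t + 2)·(2t) = 2t^5 + t^4 + 2t^2 + 4t.
Reduce using t^5 ≡ 2t^4 + 3t^3 + 4 (mod t^5 + 3t^4 + 2t^3 + 1).
Reduced: t^3 + 2t^2 + 4t + 3.

3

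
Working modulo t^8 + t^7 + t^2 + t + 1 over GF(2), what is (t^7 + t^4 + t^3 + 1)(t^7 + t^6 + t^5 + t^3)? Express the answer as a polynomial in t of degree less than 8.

Multiply in GF(2)[t]: (t^7 + t^4 + t^3 + 1)·(t^7 + t^6 + t^5 + t^3) = t^14 + t^13 + t^12 + t^11 + t^10 + t^8 + t^5 + t^3.
Reduce using t^8 ≡ t^7 + t^2 + t + 1 (mod t^8 + t^7 + t^2 + t + 1).
Reduced: t^3 + t^2 + 1.

t^3 + t^2 + 1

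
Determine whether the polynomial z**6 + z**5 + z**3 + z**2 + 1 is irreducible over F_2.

Yes

Write P(z) = z**6 + z**5 + z**3 + z**2 + 1.
Check for roots in F_2: P(0) = 1; P(1) = 1.
No roots, so no linear factors.
Monic irreducibles of degree 2 over GF(2): z**2 + z + 1.
None of them divide P (all give nonzero remainder).
Monic irreducibles of degree 3 over GF(2): z**3 + z + 1, z**3 + z**2 + 1.
None of them divide P (all give nonzero remainder).
No irreducible factor of degree ≤ 3 exists, so P is irreducible over GF(2).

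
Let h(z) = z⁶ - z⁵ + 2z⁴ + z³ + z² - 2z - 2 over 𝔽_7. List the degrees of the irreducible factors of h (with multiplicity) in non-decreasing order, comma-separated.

1, 1, 1, 1, 2

Linear factors from roots: (z - 1), (z - 2), (z + 3), (z + 2).
Complete factorization: h(z) = (z + 2)·(z + 3)·(z - 2)·(z - 1)·(z² - 3z + 1).
Factor degrees with multiplicity: 1 + 1 + 1 + 1 + 2 = 6.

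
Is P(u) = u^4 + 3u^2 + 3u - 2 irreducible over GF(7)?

Yes

Check for roots in GF(7): P(0) = 5; P(1) = 5; P(2) = 4; P(3) = 3; P(4) = 6; P(5) = 6; P(6) = 6.
No roots, so no linear factors.
Degree-2 irreducible divisors: test the 21 monic irreducibles of degree 2 over GF(7).
None of them divide P (all give nonzero remainder).
No irreducible factor of degree ≤ 2 exists, so P is irreducible over GF(7).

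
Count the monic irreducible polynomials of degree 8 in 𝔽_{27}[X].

Gauss's count: N_{27}(8) = (1/8) Σ_{d|8} μ(8/d)·27^d.
Divisors of 8: 1, 2, 4, 8; μ(8/d) for each: 0, 0, -1, 1.
Σ = − 27^4 + 27^8 = 282429005040.
N = 282429005040/8 = 35303625630.

35303625630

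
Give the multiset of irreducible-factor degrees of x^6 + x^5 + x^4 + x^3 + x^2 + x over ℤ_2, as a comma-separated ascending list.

Write h(x) = x^6 + x^5 + x^4 + x^3 + x^2 + x.
Roots in ℤ_2: h(0) = 0 → root; h(1) = 0 → root.
Linear factors from roots: (x), (x + 1).
Complete factorization: h(x) = (x)·(x + 1)·(x^2 + x + 1)^2.
Factor degrees with multiplicity: 1 + 1 + 2 + 2 = 6.

1, 1, 2, 2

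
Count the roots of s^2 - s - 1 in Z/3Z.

0

Write h(s) = s^2 - s - 1.
Evaluate at each of the 3 elements of Z/3Z:
h(0) = 2; h(1) = 2; h(2) = 1.
No element is a root.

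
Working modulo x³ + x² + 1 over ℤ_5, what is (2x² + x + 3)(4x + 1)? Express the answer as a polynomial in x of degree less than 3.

3x^2 + 3x

Multiply in ℤ_5[x]: (2x² + x + 3)·(4x + 1) = 3x³ + x² + 3x + 3.
Reduce using x³ ≡ 4x² + 4 (mod x³ + x² + 1).
Reduced: 3x² + 3x.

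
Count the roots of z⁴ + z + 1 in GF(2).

0

Write h(z) = z⁴ + z + 1.
Evaluate at each of the 2 elements of GF(2):
h(0) = 1; h(1) = 1.
No element is a root.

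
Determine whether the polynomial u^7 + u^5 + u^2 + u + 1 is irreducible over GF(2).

Write h(u) = u^7 + u^5 + u^2 + u + 1.
Check for roots in GF(2): h(0) = 1; h(1) = 1.
No roots, so no linear factors.
Monic irreducibles of degree 2 over GF(2): u^2 + u + 1.
None of them divide h (all give nonzero remainder).
Monic irreducibles of degree 3 over GF(2): u^3 + u + 1, u^3 + u^2 + 1.
None of them divide h (all give nonzero remainder).
No irreducible factor of degree ≤ 3 exists, so h is irreducible over GF(2).

Yes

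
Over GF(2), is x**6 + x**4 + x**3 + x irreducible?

Write m(x) = x**6 + x**4 + x**3 + x.
Check for roots in GF(2): m(0) = 0 → root; m(1) = 0 → root.
m(0) = 0, so (x) divides m(x); m is reducible.

No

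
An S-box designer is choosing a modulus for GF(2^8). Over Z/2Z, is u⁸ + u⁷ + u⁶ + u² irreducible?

No

Write g(u) = u⁸ + u⁷ + u⁶ + u².
Check for roots in Z/2Z: g(0) = 0 → root; g(1) = 0 → root.
g(0) = 0, so (u) divides g(u); g is reducible.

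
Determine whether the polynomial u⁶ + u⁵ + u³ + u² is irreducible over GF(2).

Write h(u) = u⁶ + u⁵ + u³ + u².
Check for roots in GF(2): h(0) = 0 → root; h(1) = 0 → root.
h(0) = 0, so (u) divides h(u); h is reducible.

No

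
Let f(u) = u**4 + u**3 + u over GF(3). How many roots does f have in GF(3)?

2

Evaluate at each of the 3 elements of GF(3):
f(0) = 0 → root; f(1) = 0 → root; f(2) = 2.
Roots: {0, 1}.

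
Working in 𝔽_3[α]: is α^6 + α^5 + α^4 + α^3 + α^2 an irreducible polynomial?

Write g(α) = α^6 + α^5 + α^4 + α^3 + α^2.
Check for roots in 𝔽_3: g(0) = 0 → root; g(1) = 2; g(2) = 1.
g(0) = 0, so (α) divides g(α); g is reducible.

No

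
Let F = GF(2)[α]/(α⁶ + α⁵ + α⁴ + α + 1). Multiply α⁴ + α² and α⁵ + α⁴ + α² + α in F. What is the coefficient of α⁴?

0

Multiply in GF(2)[α]: (α⁴ + α²)·(α⁵ + α⁴ + α² + α) = α⁹ + α⁸ + α⁷ + α⁵ + α⁴ + α³.
Reduce using α⁶ ≡ α⁵ + α⁴ + α + 1 (mod α⁶ + α⁵ + α⁴ + α + 1).
Reduced: α⁵.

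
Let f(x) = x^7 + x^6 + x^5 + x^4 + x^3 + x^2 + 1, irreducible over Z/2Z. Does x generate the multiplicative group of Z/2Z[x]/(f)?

|GF(2^7)^×| = 2^7 − 1 = 127. Prime factorization: 127 = 127.
f is primitive ⇔ x has order 127 in GF(2)[x]/(f), i.e. x^(127/q) ≠ 1 for each prime q | 127.
x^(1) mod f = x.
None equal 1, so x has full order 127; f is primitive.

Yes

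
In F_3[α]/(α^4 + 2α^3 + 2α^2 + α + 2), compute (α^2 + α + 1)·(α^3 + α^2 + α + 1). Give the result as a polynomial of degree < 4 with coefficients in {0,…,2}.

α^3 + 2α^2 + 1

Multiply in F_3[α]: (α^2 + α + 1)·(α^3 + α^2 + α + 1) = α^5 + 2α^4 + 2α + 1.
Reduce using α^4 ≡ α^3 + α^2 + 2α + 1 (mod α^4 + 2α^3 + 2α^2 + α + 2).
Reduced: α^3 + 2α^2 + 1.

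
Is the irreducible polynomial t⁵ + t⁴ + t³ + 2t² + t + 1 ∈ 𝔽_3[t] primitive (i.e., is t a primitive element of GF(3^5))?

Yes

Write f(t) = t⁵ + t⁴ + t³ + 2t² + t + 1.
|GF(3^5)^×| = 3^5 − 1 = 242. Prime factorization: 242 = 2·11^2.
f is primitive ⇔ t has order 242 in GF(3)[t]/(f), i.e. t^(242/q) ≠ 1 for each prime q | 242.
t^(121) mod f = 2.
t^(22) mod f = t⁴ + 2t² + t + 1.
None equal 1, so t has full order 242; f is primitive.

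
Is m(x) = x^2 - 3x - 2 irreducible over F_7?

Check for roots in F_7: m(0) = 5; m(1) = 3; m(2) = 3; m(3) = 5; m(4) = 2; m(5) = 1; m(6) = 2.
No roots. A degree-2 polynomial over a field with no linear factor is irreducible.

Yes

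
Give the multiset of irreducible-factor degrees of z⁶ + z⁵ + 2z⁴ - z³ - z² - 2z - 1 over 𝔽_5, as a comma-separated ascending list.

6

Write g(z) = z⁶ + z⁵ + 2z⁴ - z³ - z² - 2z - 1.
Roots in 𝔽_5: g(0) = 4; g(1) = 4; g(2) = 1; g(3) = 1; g(4) = 3.
Complete factorization: g(z) = (z⁶ + z⁵ + 2z⁴ - z³ - z² - 2z - 1).
Factor degrees with multiplicity: 6 = 6.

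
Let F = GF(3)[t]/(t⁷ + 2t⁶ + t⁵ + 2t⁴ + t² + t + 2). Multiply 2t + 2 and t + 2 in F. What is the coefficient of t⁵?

Multiply in GF(3)[t]: (2t + 2)·(t + 2) = 2t² + 1.
Reduced: 2t² + 1.

0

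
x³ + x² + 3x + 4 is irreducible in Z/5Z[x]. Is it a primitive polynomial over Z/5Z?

Write f(x) = x³ + x² + 3x + 4.
|GF(5^3)^×| = 5^3 − 1 = 124. Prime factorization: 124 = 2^2·31.
f is primitive ⇔ x has order 124 in GF(5)[x]/(f), i.e. x^(124/q) ≠ 1 for each prime q | 124.
x^(62) mod f = 1
x^(4) mod f = 3x² + 4x + 4.
Since x^(62) = 1, the order of x divides 62 < 124; not primitive.

No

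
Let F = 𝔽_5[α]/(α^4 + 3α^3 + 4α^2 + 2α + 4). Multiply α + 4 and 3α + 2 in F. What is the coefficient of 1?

3

Multiply in 𝔽_5[α]: (α + 4)·(3α + 2) = 3α^2 + 4α + 3.
Reduced: 3α^2 + 4α + 3.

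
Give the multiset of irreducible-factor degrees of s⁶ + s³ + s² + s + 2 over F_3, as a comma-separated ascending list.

1, 1, 2, 2

Write h(s) = s⁶ + s³ + s² + s + 2.
Roots in F_3: h(0) = 2; h(1) = 0 → root; h(2) = 2.
Linear factors from roots: (s + 2).
Complete factorization: h(s) = (s + 2)^2·(s² + 1)·(s² + 2s + 2).
Factor degrees with multiplicity: 1 + 1 + 2 + 2 = 6.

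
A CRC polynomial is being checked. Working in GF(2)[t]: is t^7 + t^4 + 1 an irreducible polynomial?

Yes

Write m(t) = t^7 + t^4 + 1.
Check for roots in GF(2): m(0) = 1; m(1) = 1.
No roots, so no linear factors.
Monic irreducibles of degree 2 over GF(2): t^2 + t + 1.
None of them divide m (all give nonzero remainder).
Monic irreducibles of degree 3 over GF(2): t^3 + t + 1, t^3 + t^2 + 1.
None of them divide m (all give nonzero remainder).
No irreducible factor of degree ≤ 3 exists, so m is irreducible over GF(2).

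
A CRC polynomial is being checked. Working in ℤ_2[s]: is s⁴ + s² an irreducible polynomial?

Write P(s) = s⁴ + s².
Check for roots in ℤ_2: P(0) = 0 → root; P(1) = 0 → root.
P(0) = 0, so (s) divides P(s); P is reducible.

No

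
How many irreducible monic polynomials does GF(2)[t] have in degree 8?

30

The number of monic irreducibles of degree 8 over GF(2) is (1/8)·Σ_{d∣8} μ(8/d) 2^d.
Divisors of 8: 1, 2, 4, 8; μ(8/d) for each: 0, 0, -1, 1.
Σ = − 2^4 + 2^8 = 240.
N = 240/8 = 30.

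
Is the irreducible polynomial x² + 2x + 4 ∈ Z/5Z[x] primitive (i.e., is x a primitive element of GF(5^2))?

No

Write f(x) = x² + 2x + 4.
|GF(5^2)^×| = 5^2 − 1 = 24. Prime factorization: 24 = 2^3·3.
f is primitive ⇔ x has order 24 in GF(5)[x]/(f), i.e. x^(24/q) ≠ 1 for each prime q | 24.
x^(12) mod f = 1
x^(8) mod f = 2x + 4.
Since x^(12) = 1, the order of x divides 12 < 24; not primitive.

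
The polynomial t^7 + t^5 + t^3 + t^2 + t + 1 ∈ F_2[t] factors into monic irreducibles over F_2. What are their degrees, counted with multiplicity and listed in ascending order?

Write h(t) = t^7 + t^5 + t^3 + t^2 + t + 1.
Roots in F_2: h(0) = 1; h(1) = 0 → root.
Linear factors from roots: (t + 1).
Complete factorization: h(t) = (t + 1)^2·(t^2 + t + 1)·(t^3 + t^2 + 1).
Factor degrees with multiplicity: 1 + 1 + 2 + 3 = 7.

1, 1, 2, 3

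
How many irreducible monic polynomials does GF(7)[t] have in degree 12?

x^(7^12) − x is the product of all monic irreducibles of degree dividing 12; Möbius inversion gives N = (1/12) Σ μ(12/d)·7^d.
Divisors of 12: 1, 2, 3, 4, 6, 12; μ(12/d) for each: 0, 1, 0, -1, -1, 1.
Σ = 7^2 − 7^4 − 7^6 + 7^12 = 13841167200.
N = 13841167200/12 = 1153430600.

1153430600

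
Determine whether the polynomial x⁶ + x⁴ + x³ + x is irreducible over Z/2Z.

No

Write f(x) = x⁶ + x⁴ + x³ + x.
Check for roots in Z/2Z: f(0) = 0 → root; f(1) = 0 → root.
f(0) = 0, so (x) divides f(x); f is reducible.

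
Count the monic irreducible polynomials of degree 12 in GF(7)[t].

The number of monic irreducibles of degree 12 over GF(7) is (1/12)·Σ_{d∣12} μ(12/d) 7^d.
Divisors of 12: 1, 2, 3, 4, 6, 12; μ(12/d) for each: 0, 1, 0, -1, -1, 1.
Σ = 7^2 − 7^4 − 7^6 + 7^12 = 13841167200.
N = 13841167200/12 = 1153430600.

1153430600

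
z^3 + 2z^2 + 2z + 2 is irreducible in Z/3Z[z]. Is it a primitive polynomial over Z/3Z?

No

Write f(z) = z^3 + 2z^2 + 2z + 2.
|GF(3^3)^×| = 3^3 − 1 = 26. Prime factorization: 26 = 2·13.
f is primitive ⇔ z has order 26 in GF(3)[z]/(f), i.e. z^(26/q) ≠ 1 for each prime q | 26.
z^(13) mod f = 1
z^(2) mod f = z^2.
Since z^(13) = 1, the order of z divides 13 < 26; not primitive.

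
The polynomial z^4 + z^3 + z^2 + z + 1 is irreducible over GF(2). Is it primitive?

Write f(z) = z^4 + z^3 + z^2 + z + 1.
|GF(2^4)^×| = 2^4 − 1 = 15. Prime factorization: 15 = 3·5.
f is primitive ⇔ z has order 15 in GF(2)[z]/(f), i.e. z^(15/q) ≠ 1 for each prime q | 15.
z^(5) mod f = 1
z^(3) mod f = z^3.
Since z^(5) = 1, the order of z divides 5 < 15; not primitive.

No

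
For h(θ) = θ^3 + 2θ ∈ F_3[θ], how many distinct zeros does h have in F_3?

Evaluate at each of the 3 elements of F_3:
h(0) = 0 → root; h(1) = 0 → root; h(2) = 0 → root.
Roots: {0, 1, 2}.

3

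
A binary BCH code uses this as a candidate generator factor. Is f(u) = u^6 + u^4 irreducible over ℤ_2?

Check for roots in ℤ_2: f(0) = 0 → root; f(1) = 0 → root.
f(0) = 0, so (u) divides f(u); f is reducible.

No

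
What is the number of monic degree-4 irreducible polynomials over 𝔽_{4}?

By the necklace-counting formula, N_4(4) = (1/4) Σ_{d|4} μ(4/d)·4^d.
Divisors of 4: 1, 2, 4; μ(4/d) for each: 0, -1, 1.
Σ = − 4^2 + 4^4 = 240.
N = 240/4 = 60.

60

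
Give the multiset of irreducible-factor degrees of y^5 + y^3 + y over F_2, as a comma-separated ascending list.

1, 2, 2

Write h(y) = y^5 + y^3 + y.
Roots in F_2: h(0) = 0 → root; h(1) = 1.
Linear factors from roots: (y).
Complete factorization: h(y) = (y)·(y^2 + y + 1)^2.
Factor degrees with multiplicity: 1 + 2 + 2 = 5.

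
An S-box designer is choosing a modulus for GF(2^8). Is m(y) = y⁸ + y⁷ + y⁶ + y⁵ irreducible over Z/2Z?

Check for roots in Z/2Z: m(0) = 0 → root; m(1) = 0 → root.
m(0) = 0, so (y) divides m(y); m is reducible.

No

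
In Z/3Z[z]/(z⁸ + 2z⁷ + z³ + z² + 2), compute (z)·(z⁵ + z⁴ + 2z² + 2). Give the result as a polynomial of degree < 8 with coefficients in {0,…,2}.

z^6 + z^5 + 2z^3 + 2z

Multiply in Z/3Z[z]: (z)·(z⁵ + z⁴ + 2z² + 2) = z⁶ + z⁵ + 2z³ + 2z.
Reduced: z⁶ + z⁵ + 2z³ + 2z.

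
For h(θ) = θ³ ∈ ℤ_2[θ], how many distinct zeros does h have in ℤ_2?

Evaluate at each of the 2 elements of ℤ_2:
h(0) = 0 → root; h(1) = 1.
Roots: {0}.

1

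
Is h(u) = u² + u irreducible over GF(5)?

No

Check for roots in GF(5): h(0) = 0 → root; h(1) = 2; h(2) = 1; h(3) = 2; h(4) = 0 → root.
h(0) = 0, so (u) divides h(u); h is reducible.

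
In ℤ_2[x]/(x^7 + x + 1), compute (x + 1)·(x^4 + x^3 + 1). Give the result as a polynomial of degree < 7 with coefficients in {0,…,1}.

Multiply in ℤ_2[x]: (x + 1)·(x^4 + x^3 + 1) = x^5 + x^3 + x + 1.
Reduced: x^5 + x^3 + x + 1.

x^5 + x^3 + x + 1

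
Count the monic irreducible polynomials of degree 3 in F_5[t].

40

Gauss's count: N_{5}(3) = (1/3) Σ_{d|3} μ(3/d)·5^d.
Divisors of 3: 1, 3; μ(3/d) for each: -1, 1.
Σ = − 5^1 + 5^3 = 120.
N = 120/3 = 40.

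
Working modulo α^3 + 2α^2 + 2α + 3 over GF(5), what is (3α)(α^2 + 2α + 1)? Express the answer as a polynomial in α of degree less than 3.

2α + 1

Multiply in GF(5)[α]: (3α)·(α^2 + 2α + 1) = 3α^3 + α^2 + 3α.
Reduce using α^3 ≡ 3α^2 + 3α + 2 (mod α^3 + 2α^2 + 2α + 3).
Reduced: 2α + 1.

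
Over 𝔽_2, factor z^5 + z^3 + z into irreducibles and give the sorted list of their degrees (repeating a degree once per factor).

Write g(z) = z^5 + z^3 + z.
Roots in 𝔽_2: g(0) = 0 → root; g(1) = 1.
Linear factors from roots: (z).
Complete factorization: g(z) = (z)·(z^2 + z + 1)^2.
Factor degrees with multiplicity: 1 + 2 + 2 = 5.

1, 2, 2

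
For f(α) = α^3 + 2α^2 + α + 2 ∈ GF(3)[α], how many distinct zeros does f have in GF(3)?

Evaluate at each of the 3 elements of GF(3):
f(0) = 2; f(1) = 0 → root; f(2) = 2.
Roots: {1}.

1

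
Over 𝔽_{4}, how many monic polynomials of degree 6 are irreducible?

Gauss's count: N_{4}(6) = (1/6) Σ_{d|6} μ(6/d)·4^d.
Divisors of 6: 1, 2, 3, 6; μ(6/d) for each: 1, -1, -1, 1.
Σ = 4^1 − 4^2 − 4^3 + 4^6 = 4020.
N = 4020/6 = 670.

670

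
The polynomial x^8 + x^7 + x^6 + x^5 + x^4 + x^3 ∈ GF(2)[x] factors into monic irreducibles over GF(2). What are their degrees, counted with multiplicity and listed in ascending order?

1, 1, 1, 1, 2, 2

Write h(x) = x^8 + x^7 + x^6 + x^5 + x^4 + x^3.
Roots in GF(2): h(0) = 0 → root; h(1) = 0 → root.
Linear factors from roots: (x), (x + 1).
Complete factorization: h(x) = (x + 1)·(x)^3·(x^2 + x + 1)^2.
Factor degrees with multiplicity: 1 + 1 + 1 + 1 + 2 + 2 = 8.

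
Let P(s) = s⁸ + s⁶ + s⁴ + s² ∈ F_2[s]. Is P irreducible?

Check for roots in F_2: P(0) = 0 → root; P(1) = 0 → root.
P(0) = 0, so (s) divides P(s); P is reducible.

No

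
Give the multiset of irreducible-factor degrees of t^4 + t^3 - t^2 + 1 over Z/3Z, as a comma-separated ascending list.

Write h(t) = t^4 + t^3 - t^2 + 1.
Roots in Z/3Z: h(0) = 1; h(1) = 2; h(2) = 0 → root.
Linear factors from roots: (t + 1).
Complete factorization: h(t) = (t + 1)·(t^3 - t + 1).
Factor degrees with multiplicity: 1 + 3 = 4.

1, 3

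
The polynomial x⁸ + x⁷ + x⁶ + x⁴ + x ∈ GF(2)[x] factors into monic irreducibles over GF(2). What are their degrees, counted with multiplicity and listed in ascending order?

Write h(x) = x⁸ + x⁷ + x⁶ + x⁴ + x.
Roots in GF(2): h(0) = 0 → root; h(1) = 1.
Linear factors from roots: (x).
Complete factorization: h(x) = (x)·(x² + x + 1)^2·(x³ + x² + 1).
Factor degrees with multiplicity: 1 + 2 + 2 + 3 = 8.

1, 2, 2, 3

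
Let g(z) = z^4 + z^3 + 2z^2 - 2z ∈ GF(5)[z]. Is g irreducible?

Check for roots in GF(5): g(0) = 0 → root; g(1) = 2; g(2) = 3; g(3) = 0 → root; g(4) = 4.
g(0) = 0, so (z) divides g(z); g is reducible.

No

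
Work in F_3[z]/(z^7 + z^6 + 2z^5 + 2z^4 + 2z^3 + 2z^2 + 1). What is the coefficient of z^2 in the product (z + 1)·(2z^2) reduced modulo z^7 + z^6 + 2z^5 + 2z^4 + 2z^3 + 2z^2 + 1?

Multiply in F_3[z]: (z + 1)·(2z^2) = 2z^3 + 2z^2.
Reduced: 2z^3 + 2z^2.

2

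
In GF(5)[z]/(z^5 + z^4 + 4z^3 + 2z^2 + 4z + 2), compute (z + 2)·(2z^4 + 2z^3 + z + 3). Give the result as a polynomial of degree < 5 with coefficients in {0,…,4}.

Multiply in GF(5)[z]: (z + 2)·(2z^4 + 2z^3 + z + 3) = 2z^5 + z^4 + 4z^3 + z^2 + 1.
Reduce using z^5 ≡ 4z^4 + z^3 + 3z^2 + z + 3 (mod z^5 + z^4 + 4z^3 + 2z^2 + 4z + 2).
Reduced: 4z^4 + z^3 + 2z^2 + 2z + 2.

4z^4 + z^3 + 2z^2 + 2z + 2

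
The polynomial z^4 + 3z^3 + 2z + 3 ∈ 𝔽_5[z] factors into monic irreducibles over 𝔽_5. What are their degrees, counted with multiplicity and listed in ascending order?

4

Write f(z) = z^4 + 3z^3 + 2z + 3.
Roots in 𝔽_5: f(0) = 3; f(1) = 4; f(2) = 2; f(3) = 1; f(4) = 4.
Complete factorization: f(z) = (z^4 + 3z^3 + 2z + 3).
Factor degrees with multiplicity: 4 = 4.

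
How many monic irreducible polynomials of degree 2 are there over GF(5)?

x^(5^2) − x is the product of all monic irreducibles of degree dividing 2; Möbius inversion gives N = (1/2) Σ μ(2/d)·5^d.
Divisors of 2: 1, 2; μ(2/d) for each: -1, 1.
Σ = − 5^1 + 5^2 = 20.
N = 20/2 = 10.

10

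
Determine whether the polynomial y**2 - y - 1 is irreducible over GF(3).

Yes

Write h(y) = y**2 - y - 1.
Check for roots in GF(3): h(0) = 2; h(1) = 2; h(2) = 1.
No roots. A degree-2 polynomial over a field with no linear factor is irreducible.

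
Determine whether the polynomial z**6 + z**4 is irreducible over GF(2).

Write g(z) = z**6 + z**4.
Check for roots in GF(2): g(0) = 0 → root; g(1) = 0 → root.
g(0) = 0, so (z) divides g(z); g is reducible.

No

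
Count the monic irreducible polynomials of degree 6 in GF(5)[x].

2580

Gauss's count: N_{5}(6) = (1/6) Σ_{d|6} μ(6/d)·5^d.
Divisors of 6: 1, 2, 3, 6; μ(6/d) for each: 1, -1, -1, 1.
Σ = 5^1 − 5^2 − 5^3 + 5^6 = 15480.
N = 15480/6 = 2580.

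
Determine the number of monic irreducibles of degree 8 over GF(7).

720300

x^(7^8) − x is the product of all monic irreducibles of degree dividing 8; Möbius inversion gives N = (1/8) Σ μ(8/d)·7^d.
Divisors of 8: 1, 2, 4, 8; μ(8/d) for each: 0, 0, -1, 1.
Σ = − 7^4 + 7^8 = 5762400.
N = 5762400/8 = 720300.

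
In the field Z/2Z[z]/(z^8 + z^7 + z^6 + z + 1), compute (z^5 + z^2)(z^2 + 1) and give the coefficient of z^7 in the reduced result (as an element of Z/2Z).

Multiply in Z/2Z[z]: (z^5 + z^2)·(z^2 + 1) = z^7 + z^5 + z^4 + z^2.
Reduced: z^7 + z^5 + z^4 + z^2.

1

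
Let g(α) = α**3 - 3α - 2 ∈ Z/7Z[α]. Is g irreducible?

No

Check for roots in Z/7Z: g(0) = 5; g(1) = 3; g(2) = 0 → root; g(3) = 2; g(4) = 1; g(5) = 3; g(6) = 0 → root.
g(2) = 0, so (α − 2) divides g(α); g is reducible.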